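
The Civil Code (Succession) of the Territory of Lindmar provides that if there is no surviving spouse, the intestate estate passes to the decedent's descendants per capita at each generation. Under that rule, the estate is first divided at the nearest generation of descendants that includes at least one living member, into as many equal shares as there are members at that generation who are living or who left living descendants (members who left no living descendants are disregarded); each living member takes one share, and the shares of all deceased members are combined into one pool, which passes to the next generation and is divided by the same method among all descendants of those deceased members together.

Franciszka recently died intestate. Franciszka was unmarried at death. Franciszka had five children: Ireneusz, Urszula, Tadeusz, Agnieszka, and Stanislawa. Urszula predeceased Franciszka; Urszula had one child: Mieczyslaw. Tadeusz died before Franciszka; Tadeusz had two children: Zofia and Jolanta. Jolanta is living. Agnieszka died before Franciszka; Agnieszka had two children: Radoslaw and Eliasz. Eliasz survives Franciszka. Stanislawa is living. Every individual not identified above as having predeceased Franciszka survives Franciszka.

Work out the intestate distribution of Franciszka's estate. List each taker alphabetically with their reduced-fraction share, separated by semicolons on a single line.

There is no surviving spouse, so the entire estate passes to Franciszka's descendants per capita at each generation.
At generation 1 (Ireneusz, Urszula, Tadeusz, Agnieszka, Stanislawa) there are 5 shares of (1)/5 = 1/5 each.
Living: Ireneusz and Stanislawa — each takes 1/5.
Deceased: Urszula, Tadeusz, and Agnieszka. Their combined 3/5 is pooled and carried to generation 2.
At generation 2 (Mieczyslaw, Zofia, Jolanta, Radoslaw, Eliasz) there are 5 shares of (3/5)/5 = 3/25 each.
Living: Mieczyslaw, Zofia, Jolanta, Radoslaw, and Eliasz — each takes 3/25.

Eliasz 3/25; Ireneusz 1/5; Jolanta 3/25; Mieczyslaw 3/25; Radoslaw 3/25; Stanislawa 1/5; Zofia 3/25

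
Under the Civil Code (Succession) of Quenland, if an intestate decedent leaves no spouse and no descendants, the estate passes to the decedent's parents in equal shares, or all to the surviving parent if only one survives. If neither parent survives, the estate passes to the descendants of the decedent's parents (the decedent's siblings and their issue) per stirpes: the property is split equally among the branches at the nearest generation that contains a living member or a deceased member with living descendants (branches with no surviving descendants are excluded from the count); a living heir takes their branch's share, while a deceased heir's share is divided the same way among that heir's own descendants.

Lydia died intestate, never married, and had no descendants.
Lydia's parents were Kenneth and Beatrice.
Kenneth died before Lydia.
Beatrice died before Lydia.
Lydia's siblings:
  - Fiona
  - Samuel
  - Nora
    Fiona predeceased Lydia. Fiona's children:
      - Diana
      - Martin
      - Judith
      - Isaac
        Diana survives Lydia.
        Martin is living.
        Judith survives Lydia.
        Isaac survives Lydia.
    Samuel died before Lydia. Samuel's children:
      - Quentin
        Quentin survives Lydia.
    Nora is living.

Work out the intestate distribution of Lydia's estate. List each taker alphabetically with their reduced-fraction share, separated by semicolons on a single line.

Neither parent survives and there are no descendants, so the estate passes to Lydia's siblings and their issue per stirpes.
The estate is divided into 3 equal shares of 1/3 among Fiona, Samuel, Nora.
Fiona predeceased; the 1/3 allotted to Fiona's branch passes to Fiona's issue by representation.
The 1/3 is divided into 4 equal shares of 1/12 among Diana, Martin, Judith, Isaac.
Diana is living and takes 1/12.
Martin is living and takes 1/12.
Judith is living and takes 1/12.
Isaac is living and takes 1/12.
Samuel predeceased; the 1/3 allotted to Samuel's branch passes to Samuel's issue by representation.
Quentin is the sole taker at this level and receives the full 1/3.
Nora is living and takes 1/3.

Diana 1/12; Isaac 1/12; Judith 1/12; Martin 1/12; Nora 1/3; Quentin 1/3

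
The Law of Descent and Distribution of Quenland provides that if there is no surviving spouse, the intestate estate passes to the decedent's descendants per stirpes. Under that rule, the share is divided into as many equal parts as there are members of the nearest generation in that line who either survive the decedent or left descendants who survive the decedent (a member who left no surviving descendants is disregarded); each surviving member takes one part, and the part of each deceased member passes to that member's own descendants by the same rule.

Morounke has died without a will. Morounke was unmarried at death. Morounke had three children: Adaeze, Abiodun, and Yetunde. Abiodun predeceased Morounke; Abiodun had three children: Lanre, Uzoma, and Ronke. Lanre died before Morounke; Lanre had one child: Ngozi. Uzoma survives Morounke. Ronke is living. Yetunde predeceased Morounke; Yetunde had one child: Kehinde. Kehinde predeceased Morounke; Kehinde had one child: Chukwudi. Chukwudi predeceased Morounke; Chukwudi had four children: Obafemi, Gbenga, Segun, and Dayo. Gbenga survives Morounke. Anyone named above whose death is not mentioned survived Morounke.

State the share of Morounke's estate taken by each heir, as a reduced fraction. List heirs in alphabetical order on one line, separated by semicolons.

There is no surviving spouse, so the entire estate passes to Morounke's descendants per stirpes.
The estate is divided into 3 equal shares of 1/3 among Adaeze, Abiodun, Yetunde.
Adaeze is living and takes 1/3.
Abiodun predeceased; the 1/3 allotted to Abiodun's branch passes to Abiodun's issue by representation.
The 1/3 is divided into 3 equal shares of 1/9 among Lanre, Uzoma, Ronke.
Lanre predeceased; the 1/9 allotted to Lanre's branch passes to Lanre's issue by representation.
Ngozi is the sole taker at this level and receives the full 1/9.
Uzoma is living and takes 1/9.
Ronke is living and takes 1/9.
Yetunde predeceased; the 1/3 allotted to Yetunde's branch passes to Yetunde's issue by representation.
Kehinde's line is the sole branch at this level, so the full 1/3 passes to Kehinde's issue by representation.
Chukwudi's line is the sole branch at this level, so the full 1/3 passes to Chukwudi's issue by representation.
The 1/3 is divided into 4 equal shares of 1/12 among Obafemi, Gbenga, Segun, Dayo.
Obafemi is living and takes 1/12.
Gbenga is living and takes 1/12.
Segun is living and takes 1/12.
Dayo is living and takes 1/12.

Adaeze 1/3; Dayo 1/12; Gbenga 1/12; Ngozi 1/9; Obafemi 1/12; Ronke 1/9; Segun 1/12; Uzoma 1/9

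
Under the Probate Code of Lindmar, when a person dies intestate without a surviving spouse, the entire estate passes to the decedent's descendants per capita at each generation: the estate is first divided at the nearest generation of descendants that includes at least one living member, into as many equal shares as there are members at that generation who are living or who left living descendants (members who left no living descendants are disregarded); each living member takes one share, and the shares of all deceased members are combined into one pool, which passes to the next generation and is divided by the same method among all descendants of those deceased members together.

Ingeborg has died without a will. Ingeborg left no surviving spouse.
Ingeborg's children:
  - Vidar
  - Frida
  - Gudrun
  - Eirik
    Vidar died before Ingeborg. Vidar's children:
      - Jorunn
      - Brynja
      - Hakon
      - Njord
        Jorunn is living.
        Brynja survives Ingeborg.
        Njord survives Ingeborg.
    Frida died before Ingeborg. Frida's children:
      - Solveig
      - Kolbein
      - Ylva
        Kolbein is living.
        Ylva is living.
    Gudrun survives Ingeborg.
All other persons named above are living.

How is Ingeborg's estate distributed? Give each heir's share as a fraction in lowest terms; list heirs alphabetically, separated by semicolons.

Brynja 1/14; Eirik 1/4; Gudrun 1/4; Hakon 1/14; Jorunn 1/14; Kolbein 1/14; Njord 1/14; Solveig 1/14; Ylva 1/14

There is no surviving spouse, so the entire estate passes to Ingeborg's descendants per capita at each generation.
At generation 1 (Vidar, Frida, Gudrun, Eirik) there are 4 shares of (1)/4 = 1/4 each.
Living: Gudrun and Eirik — each takes 1/4.
Deceased: Vidar and Frida. Their combined 1/2 is pooled and carried to generation 2.
At generation 2 (Jorunn, Brynja, Hakon, Njord, Solveig, Kolbein, Ylva) there are 7 shares of (1/2)/7 = 1/14 each.
Living: Jorunn, Brynja, Hakon, Njord, Solveig, Kolbein, and Ylva — each takes 1/14.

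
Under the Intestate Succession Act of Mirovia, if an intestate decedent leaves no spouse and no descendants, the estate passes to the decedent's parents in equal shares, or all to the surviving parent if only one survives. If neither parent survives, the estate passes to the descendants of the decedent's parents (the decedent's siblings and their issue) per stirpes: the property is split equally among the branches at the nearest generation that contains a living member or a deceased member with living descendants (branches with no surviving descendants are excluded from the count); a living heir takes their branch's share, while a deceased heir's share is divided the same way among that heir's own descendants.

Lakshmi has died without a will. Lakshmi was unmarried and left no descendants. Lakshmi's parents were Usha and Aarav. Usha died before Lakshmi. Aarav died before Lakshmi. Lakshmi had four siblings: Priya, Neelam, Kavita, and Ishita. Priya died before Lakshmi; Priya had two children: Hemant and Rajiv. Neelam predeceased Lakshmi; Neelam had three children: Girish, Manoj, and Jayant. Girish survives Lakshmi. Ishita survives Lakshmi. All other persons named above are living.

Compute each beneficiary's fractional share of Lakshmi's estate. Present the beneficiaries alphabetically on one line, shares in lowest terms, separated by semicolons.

Girish 1/12; Hemant 1/8; Ishita 1/4; Jayant 1/12; Kavita 1/4; Manoj 1/12; Rajiv 1/8

Neither parent survives and there are no descendants, so the estate passes to Lakshmi's siblings and their issue per stirpes.
The estate is divided into 4 equal shares of 1/4 among Priya, Neelam, Kavita, Ishita.
Priya predeceased; the 1/4 allotted to Priya's branch passes to Priya's issue by representation.
The 1/4 is divided into 2 equal shares of 1/8 among Hemant, Rajiv.
Hemant is living and takes 1/8.
Rajiv is living and takes 1/8.
Neelam predeceased; the 1/4 allotted to Neelam's branch passes to Neelam's issue by representation.
The 1/4 is divided into 3 equal shares of 1/12 among Girish, Manoj, Jayant.
Girish is living and takes 1/12.
Manoj is living and takes 1/12.
Jayant is living and takes 1/12.
Kavita is living and takes 1/4.
Ishita is living and takes 1/4.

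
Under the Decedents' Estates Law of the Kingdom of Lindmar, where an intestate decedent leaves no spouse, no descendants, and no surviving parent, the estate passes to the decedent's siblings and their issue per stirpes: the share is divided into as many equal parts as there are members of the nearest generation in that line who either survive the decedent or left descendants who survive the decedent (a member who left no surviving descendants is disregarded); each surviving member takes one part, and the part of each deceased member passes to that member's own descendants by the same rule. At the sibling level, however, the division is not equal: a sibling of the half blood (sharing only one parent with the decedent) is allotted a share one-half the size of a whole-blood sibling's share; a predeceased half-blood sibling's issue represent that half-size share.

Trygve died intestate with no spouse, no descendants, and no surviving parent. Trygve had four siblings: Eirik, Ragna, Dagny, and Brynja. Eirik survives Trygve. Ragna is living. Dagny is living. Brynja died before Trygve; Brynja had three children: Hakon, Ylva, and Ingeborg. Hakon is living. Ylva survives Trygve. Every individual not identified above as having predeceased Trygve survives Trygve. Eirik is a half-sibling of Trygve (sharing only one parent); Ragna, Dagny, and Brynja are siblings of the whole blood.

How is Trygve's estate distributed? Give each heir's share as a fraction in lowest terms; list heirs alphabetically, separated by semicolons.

No spouse, descendants, or parent survives, so the estate passes to Trygve's siblings per stirpes.
Half-blood siblings count for one-half the weight of whole-blood siblings at the initial division.
Dividing 1 in proportion to weights (total weight 7/2): Eirik (weight 1/2) → 1/7; Ragna (weight 1) → 2/7; Dagny (weight 1) → 2/7; Brynja (weight 1) → 2/7.
Eirik is living and takes 1/7.
Ragna is living and takes 2/7.
Dagny is living and takes 2/7.
Brynja predeceased; the 2/7 allotted to Brynja's branch passes to Brynja's issue by representation.
The 2/7 is divided into 3 equal shares of 2/21 among Hakon, Ylva, Ingeborg.
Hakon is living and takes 2/21.
Ylva is living and takes 2/21.
Ingeborg is living and takes 2/21.

Dagny 2/7; Eirik 1/7; Hakon 2/21; Ingeborg 2/21; Ragna 2/7; Ylva 2/21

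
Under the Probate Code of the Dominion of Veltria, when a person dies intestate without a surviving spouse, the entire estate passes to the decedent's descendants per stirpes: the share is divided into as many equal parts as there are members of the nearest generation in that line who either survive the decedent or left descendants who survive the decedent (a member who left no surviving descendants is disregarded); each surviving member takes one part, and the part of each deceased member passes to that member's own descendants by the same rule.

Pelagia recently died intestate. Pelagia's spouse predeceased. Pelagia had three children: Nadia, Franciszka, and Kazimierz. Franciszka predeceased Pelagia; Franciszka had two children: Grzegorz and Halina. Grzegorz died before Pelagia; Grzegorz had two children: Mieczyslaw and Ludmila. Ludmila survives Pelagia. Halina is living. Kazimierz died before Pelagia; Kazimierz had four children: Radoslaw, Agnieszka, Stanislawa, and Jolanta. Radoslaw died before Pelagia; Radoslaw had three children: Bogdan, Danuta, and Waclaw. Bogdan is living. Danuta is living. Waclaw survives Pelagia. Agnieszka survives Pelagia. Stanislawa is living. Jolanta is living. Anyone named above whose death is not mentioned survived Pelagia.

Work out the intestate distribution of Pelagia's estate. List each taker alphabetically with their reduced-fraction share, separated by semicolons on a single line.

There is no surviving spouse, so the entire estate passes to Pelagia's descendants per stirpes.
The estate is divided into 3 equal shares of 1/3 among Nadia, Franciszka, Kazimierz.
Nadia is living and takes 1/3.
Franciszka predeceased; the 1/3 allotted to Franciszka's branch passes to Franciszka's issue by representation.
The 1/3 is divided into 2 equal shares of 1/6 among Grzegorz, Halina.
Grzegorz predeceased; the 1/6 allotted to Grzegorz's branch passes to Grzegorz's issue by representation.
The 1/6 is divided into 2 equal shares of 1/12 among Mieczyslaw, Ludmila.
Mieczyslaw is living and takes 1/12.
Ludmila is living and takes 1/12.
Halina is living and takes 1/6.
Kazimierz predeceased; the 1/3 allotted to Kazimierz's branch passes to Kazimierz's issue by representation.
The 1/3 is divided into 4 equal shares of 1/12 among Radoslaw, Agnieszka, Stanislawa, Jolanta.
Radoslaw predeceased; the 1/12 allotted to Radoslaw's branch passes to Radoslaw's issue by representation.
The 1/12 is divided into 3 equal shares of 1/36 among Bogdan, Danuta, Waclaw.
Bogdan is living and takes 1/36.
Danuta is living and takes 1/36.
Waclaw is living and takes 1/36.
Agnieszka is living and takes 1/12.
Stanislawa is living and takes 1/12.
Jolanta is living and takes 1/12.

Agnieszka 1/12; Bogdan 1/36; Danuta 1/36; Halina 1/6; Jolanta 1/12; Ludmila 1/12; Mieczyslaw 1/12; Nadia 1/3; Stanislawa 1/12; Waclaw 1/36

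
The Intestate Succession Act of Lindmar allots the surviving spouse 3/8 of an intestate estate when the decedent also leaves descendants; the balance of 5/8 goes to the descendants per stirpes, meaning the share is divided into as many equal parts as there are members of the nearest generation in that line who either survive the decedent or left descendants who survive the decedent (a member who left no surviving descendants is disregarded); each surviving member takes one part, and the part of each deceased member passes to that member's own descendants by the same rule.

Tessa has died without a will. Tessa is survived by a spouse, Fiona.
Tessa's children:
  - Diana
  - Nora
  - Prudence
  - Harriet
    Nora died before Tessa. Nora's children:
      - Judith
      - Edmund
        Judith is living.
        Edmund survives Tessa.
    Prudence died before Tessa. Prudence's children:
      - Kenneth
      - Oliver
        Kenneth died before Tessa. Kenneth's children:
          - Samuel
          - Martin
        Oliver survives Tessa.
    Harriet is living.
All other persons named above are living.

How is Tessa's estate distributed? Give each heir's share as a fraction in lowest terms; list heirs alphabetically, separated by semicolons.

Fiona, as surviving spouse, takes 3/8.
The remaining 5/8 passes to Tessa's descendants per stirpes.
The 5/8 is divided into 4 equal shares of 5/32 among Diana, Nora, Prudence, Harriet.
Diana is living and takes 5/32.
Nora predeceased; the 5/32 allotted to Nora's branch passes to Nora's issue by representation.
The 5/32 is divided into 2 equal shares of 5/64 among Judith, Edmund.
Judith is living and takes 5/64.
Edmund is living and takes 5/64.
Prudence predeceased; the 5/32 allotted to Prudence's branch passes to Prudence's issue by representation.
The 5/32 is divided into 2 equal shares of 5/64 among Kenneth, Oliver.
Kenneth predeceased; the 5/64 allotted to Kenneth's branch passes to Kenneth's issue by representation.
The 5/64 is divided into 2 equal shares of 5/128 among Samuel, Martin.
Samuel is living and takes 5/128.
Martin is living and takes 5/128.
Oliver is living and takes 5/64.
Harriet is living and takes 5/32.

Diana 5/32; Edmund 5/64; Fiona 3/8; Harriet 5/32; Judith 5/64; Martin 5/128; Oliver 5/64; Samuel 5/128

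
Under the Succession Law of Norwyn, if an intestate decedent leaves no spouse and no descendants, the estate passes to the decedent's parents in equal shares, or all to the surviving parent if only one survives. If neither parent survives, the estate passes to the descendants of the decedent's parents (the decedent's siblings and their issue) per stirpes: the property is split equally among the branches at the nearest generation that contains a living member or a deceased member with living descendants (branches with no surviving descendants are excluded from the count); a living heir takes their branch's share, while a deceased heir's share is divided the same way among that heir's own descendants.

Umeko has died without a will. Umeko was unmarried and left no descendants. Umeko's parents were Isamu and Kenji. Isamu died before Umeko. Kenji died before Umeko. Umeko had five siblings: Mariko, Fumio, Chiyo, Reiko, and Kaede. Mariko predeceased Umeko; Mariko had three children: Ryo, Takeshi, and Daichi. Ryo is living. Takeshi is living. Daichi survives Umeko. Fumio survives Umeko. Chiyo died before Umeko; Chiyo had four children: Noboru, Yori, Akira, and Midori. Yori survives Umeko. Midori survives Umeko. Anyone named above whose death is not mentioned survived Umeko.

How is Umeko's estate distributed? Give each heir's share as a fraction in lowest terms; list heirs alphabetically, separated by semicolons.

Neither parent survives and there are no descendants, so the estate passes to Umeko's siblings and their issue per stirpes.
The estate is divided into 5 equal shares of 1/5 among Mariko, Fumio, Chiyo, Reiko, Kaede.
Mariko predeceased; the 1/5 allotted to Mariko's branch passes to Mariko's issue by representation.
The 1/5 is divided into 3 equal shares of 1/15 among Ryo, Takeshi, Daichi.
Ryo is living and takes 1/15.
Takeshi is living and takes 1/15.
Daichi is living and takes 1/15.
Fumio is living and takes 1/5.
Chiyo predeceased; the 1/5 allotted to Chiyo's branch passes to Chiyo's issue by representation.
The 1/5 is divided into 4 equal shares of 1/20 among Noboru, Yori, Akira, Midori.
Noboru is living and takes 1/20.
Yori is living and takes 1/20.
Akira is living and takes 1/20.
Midori is living and takes 1/20.
Reiko is living and takes 1/5.
Kaede is living and takes 1/5.

Akira 1/20; Daichi 1/15; Fumio 1/5; Kaede 1/5; Midori 1/20; Noboru 1/20; Reiko 1/5; Ryo 1/15; Takeshi 1/15; Yori 1/20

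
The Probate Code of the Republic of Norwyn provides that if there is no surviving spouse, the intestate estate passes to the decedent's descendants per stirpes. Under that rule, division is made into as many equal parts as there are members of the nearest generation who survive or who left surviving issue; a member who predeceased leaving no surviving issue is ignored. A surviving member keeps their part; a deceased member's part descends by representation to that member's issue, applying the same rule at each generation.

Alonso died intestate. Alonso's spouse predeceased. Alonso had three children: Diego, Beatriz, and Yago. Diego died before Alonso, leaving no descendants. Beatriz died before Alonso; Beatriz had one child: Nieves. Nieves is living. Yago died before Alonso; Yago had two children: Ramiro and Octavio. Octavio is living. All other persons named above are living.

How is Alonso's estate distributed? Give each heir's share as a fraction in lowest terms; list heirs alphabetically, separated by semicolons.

Nieves 1/2; Octavio 1/4; Ramiro 1/4

There is no surviving spouse, so the entire estate passes to Alonso's descendants per stirpes.
Diego left no surviving issue, so that branch lapses and is disregarded.
The estate is divided into 2 equal shares of 1/2 among Beatriz, Yago.
Beatriz predeceased; the 1/2 allotted to Beatriz's branch passes to Beatriz's issue by representation.
Nieves is the sole taker at this level and receives the full 1/2.
Yago predeceased; the 1/2 allotted to Yago's branch passes to Yago's issue by representation.
The 1/2 is divided into 2 equal shares of 1/4 among Ramiro, Octavio.
Ramiro is living and takes 1/4.
Octavio is living and takes 1/4.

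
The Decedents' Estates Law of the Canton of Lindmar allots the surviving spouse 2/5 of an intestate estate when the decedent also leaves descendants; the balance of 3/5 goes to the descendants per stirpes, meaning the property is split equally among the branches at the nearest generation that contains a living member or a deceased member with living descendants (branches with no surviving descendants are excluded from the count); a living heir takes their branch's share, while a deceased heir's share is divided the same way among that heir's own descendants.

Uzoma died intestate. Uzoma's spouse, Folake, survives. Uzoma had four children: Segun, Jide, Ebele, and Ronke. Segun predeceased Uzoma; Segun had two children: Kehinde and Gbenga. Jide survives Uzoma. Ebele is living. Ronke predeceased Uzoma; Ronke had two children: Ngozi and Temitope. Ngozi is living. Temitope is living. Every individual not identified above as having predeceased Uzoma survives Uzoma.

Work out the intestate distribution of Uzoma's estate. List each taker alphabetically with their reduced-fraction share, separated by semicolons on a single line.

Folake, as surviving spouse, takes 2/5.
The remaining 3/5 passes to Uzoma's descendants per stirpes.
The 3/5 is divided into 4 equal shares of 3/20 among Segun, Jide, Ebele, Ronke.
Segun predeceased; the 3/20 allotted to Segun's branch passes to Segun's issue by representation.
The 3/20 is divided into 2 equal shares of 3/40 among Kehinde, Gbenga.
Kehinde is living and takes 3/40.
Gbenga is living and takes 3/40.
Jide is living and takes 3/20.
Ebele is living and takes 3/20.
Ronke predeceased; the 3/20 allotted to Ronke's branch passes to Ronke's issue by representation.
The 3/20 is divided into 2 equal shares of 3/40 among Ngozi, Temitope.
Ngozi is living and takes 3/40.
Temitope is living and takes 3/40.

Ebele 3/20; Folake 2/5; Gbenga 3/40; Jide 3/20; Kehinde 3/40; Ngozi 3/40; Temitope 3/40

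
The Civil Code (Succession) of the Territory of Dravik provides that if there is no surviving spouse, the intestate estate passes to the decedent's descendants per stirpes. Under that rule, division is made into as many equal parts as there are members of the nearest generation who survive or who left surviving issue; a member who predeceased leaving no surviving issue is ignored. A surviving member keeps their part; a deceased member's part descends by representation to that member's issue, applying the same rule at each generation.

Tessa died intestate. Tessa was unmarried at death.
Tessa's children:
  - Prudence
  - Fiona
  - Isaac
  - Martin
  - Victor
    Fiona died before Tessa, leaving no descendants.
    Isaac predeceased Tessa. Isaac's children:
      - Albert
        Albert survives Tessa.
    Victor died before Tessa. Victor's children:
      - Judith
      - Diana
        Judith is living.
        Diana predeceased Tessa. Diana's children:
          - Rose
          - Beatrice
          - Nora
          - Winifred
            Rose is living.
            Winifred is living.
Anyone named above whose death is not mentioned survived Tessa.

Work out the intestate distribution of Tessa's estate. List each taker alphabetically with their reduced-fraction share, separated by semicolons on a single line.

There is no surviving spouse, so the entire estate passes to Tessa's descendants per stirpes.
Fiona left no surviving issue, so that branch lapses and is disregarded.
The estate is divided into 4 equal shares of 1/4 among Prudence, Isaac, Martin, Victor.
Prudence is living and takes 1/4.
Isaac predeceased; the 1/4 allotted to Isaac's branch passes to Isaac's issue by representation.
Albert is the sole taker at this level and receives the full 1/4.
Martin is living and takes 1/4.
Victor predeceased; the 1/4 allotted to Victor's branch passes to Victor's issue by representation.
The 1/4 is divided into 2 equal shares of 1/8 among Judith, Diana.
Judith is living and takes 1/8.
Diana predeceased; the 1/8 allotted to Diana's branch passes to Diana's issue by representation.
The 1/8 is divided into 4 equal shares of 1/32 among Rose, Beatrice, Nora, Winifred.
Rose is living and takes 1/32.
Beatrice is living and takes 1/32.
Nora is living and takes 1/32.
Winifred is living and takes 1/32.

Albert 1/4; Beatrice 1/32; Judith 1/8; Martin 1/4; Nora 1/32; Prudence 1/4; Rose 1/32; Winifred 1/32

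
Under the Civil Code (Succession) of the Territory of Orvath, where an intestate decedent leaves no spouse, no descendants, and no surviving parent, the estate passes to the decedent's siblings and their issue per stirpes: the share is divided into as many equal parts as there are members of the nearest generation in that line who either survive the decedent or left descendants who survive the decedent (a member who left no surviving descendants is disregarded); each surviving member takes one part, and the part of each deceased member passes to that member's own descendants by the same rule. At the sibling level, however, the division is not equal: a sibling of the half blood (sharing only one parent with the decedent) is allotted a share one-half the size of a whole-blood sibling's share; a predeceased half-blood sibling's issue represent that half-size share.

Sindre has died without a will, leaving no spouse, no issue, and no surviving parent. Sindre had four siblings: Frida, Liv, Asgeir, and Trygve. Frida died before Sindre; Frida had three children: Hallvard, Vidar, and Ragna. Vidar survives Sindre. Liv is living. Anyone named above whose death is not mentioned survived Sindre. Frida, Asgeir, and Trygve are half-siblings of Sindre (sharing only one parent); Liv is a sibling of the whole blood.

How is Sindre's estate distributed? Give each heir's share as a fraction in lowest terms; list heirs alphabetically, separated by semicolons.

No spouse, descendants, or parent survives, so the estate passes to Sindre's siblings per stirpes.
Half-blood siblings count for one-half the weight of whole-blood siblings at the initial division.
Dividing 1 in proportion to weights (total weight 5/2): Frida (weight 1/2) → 1/5; Liv (weight 1) → 2/5; Asgeir (weight 1/2) → 1/5; Trygve (weight 1/2) → 1/5.
Frida predeceased; the 1/5 allotted to Frida's branch passes to Frida's issue by representation.
The 1/5 is divided into 3 equal shares of 1/15 among Hallvard, Vidar, Ragna.
Hallvard is living and takes 1/15.
Vidar is living and takes 1/15.
Ragna is living and takes 1/15.
Liv is living and takes 2/5.
Asgeir is living and takes 1/5.
Trygve is living and takes 1/5.

Asgeir 1/5; Hallvard 1/15; Liv 2/5; Ragna 1/15; Trygve 1/5; Vidar 1/15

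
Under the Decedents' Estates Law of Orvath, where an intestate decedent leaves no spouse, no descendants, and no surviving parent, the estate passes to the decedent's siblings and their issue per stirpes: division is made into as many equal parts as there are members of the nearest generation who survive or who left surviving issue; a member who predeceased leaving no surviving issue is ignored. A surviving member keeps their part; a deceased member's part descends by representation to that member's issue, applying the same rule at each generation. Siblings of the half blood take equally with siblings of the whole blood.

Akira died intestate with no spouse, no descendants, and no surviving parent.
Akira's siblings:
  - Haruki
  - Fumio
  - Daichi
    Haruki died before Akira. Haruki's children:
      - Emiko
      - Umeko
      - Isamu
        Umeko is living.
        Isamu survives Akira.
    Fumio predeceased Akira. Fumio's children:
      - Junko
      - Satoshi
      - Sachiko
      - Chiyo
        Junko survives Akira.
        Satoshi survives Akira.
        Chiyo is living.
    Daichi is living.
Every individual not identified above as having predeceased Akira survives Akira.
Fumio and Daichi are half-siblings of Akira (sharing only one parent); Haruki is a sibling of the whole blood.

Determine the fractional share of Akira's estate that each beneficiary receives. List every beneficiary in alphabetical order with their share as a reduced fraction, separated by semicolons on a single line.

No spouse, descendants, or parent survives, so the estate passes to Akira's siblings per stirpes.
Half-blood and whole-blood siblings take equally under the stated rule.
The estate is divided into 3 equal shares of 1/3 among Haruki, Fumio, Daichi.
Haruki predeceased; the 1/3 allotted to Haruki's branch passes to Haruki's issue by representation.
The 1/3 is divided into 3 equal shares of 1/9 among Emiko, Umeko, Isamu.
Emiko is living and takes 1/9.
Umeko is living and takes 1/9.
Isamu is living and takes 1/9.
Fumio predeceased; the 1/3 allotted to Fumio's branch passes to Fumio's issue by representation.
The 1/3 is divided into 4 equal shares of 1/12 among Junko, Satoshi, Sachiko, Chiyo.
Junko is living and takes 1/12.
Satoshi is living and takes 1/12.
Sachiko is living and takes 1/12.
Chiyo is living and takes 1/12.
Daichi is living and takes 1/3.

Chiyo 1/12; Daichi 1/3; Emiko 1/9; Isamu 1/9; Junko 1/12; Sachiko 1/12; Satoshi 1/12; Umeko 1/9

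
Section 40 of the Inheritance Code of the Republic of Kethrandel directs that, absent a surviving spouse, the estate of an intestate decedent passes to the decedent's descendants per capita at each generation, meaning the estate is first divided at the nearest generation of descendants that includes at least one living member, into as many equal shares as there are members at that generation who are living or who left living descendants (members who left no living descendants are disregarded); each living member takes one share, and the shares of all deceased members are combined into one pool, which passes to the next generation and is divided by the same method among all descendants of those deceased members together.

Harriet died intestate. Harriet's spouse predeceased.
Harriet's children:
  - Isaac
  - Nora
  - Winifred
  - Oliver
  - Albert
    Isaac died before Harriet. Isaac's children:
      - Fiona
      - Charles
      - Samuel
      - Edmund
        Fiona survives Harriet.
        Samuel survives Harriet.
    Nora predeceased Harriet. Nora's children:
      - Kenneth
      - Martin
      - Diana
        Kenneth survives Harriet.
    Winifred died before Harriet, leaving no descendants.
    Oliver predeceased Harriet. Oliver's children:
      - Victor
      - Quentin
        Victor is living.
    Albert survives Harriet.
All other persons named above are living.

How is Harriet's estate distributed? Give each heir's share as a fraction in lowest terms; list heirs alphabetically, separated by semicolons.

There is no surviving spouse, so the entire estate passes to Harriet's descendants per capita at each generation.
At generation 1 (Isaac, Nora, Oliver, Albert) there are 4 shares of (1)/4 = 1/4 each.
Living: Albert — each takes 1/4.
Deceased: Isaac, Nora, and Oliver. Their combined 3/4 is pooled and carried to generation 2.
At generation 2 (Fiona, Charles, Samuel, Edmund, Kenneth, Martin, Diana, Victor, Quentin) there are 9 shares of (3/4)/9 = 1/12 each.
Living: Fiona, Charles, Samuel, Edmund, Kenneth, Martin, Diana, Victor, and Quentin — each takes 1/12.

Albert 1/4; Charles 1/12; Diana 1/12; Edmund 1/12; Fiona 1/12; Kenneth 1/12; Martin 1/12; Quentin 1/12; Samuel 1/12; Victor 1/12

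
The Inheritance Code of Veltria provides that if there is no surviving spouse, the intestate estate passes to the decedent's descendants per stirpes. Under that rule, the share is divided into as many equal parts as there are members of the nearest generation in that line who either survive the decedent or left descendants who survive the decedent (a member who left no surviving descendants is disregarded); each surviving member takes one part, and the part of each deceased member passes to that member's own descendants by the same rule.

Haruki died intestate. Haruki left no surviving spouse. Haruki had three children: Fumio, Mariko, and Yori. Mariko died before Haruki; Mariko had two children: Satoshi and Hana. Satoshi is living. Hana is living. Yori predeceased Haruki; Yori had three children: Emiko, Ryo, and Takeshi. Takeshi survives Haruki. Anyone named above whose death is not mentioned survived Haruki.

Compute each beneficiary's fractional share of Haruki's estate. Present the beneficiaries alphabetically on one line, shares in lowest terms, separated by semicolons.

Emiko 1/9; Fumio 1/3; Hana 1/6; Ryo 1/9; Satoshi 1/6; Takeshi 1/9

There is no surviving spouse, so the entire estate passes to Haruki's descendants per stirpes.
The estate is divided into 3 equal shares of 1/3 among Fumio, Mariko, Yori.
Fumio is living and takes 1/3.
Mariko predeceased; the 1/3 allotted to Mariko's branch passes to Mariko's issue by representation.
The 1/3 is divided into 2 equal shares of 1/6 among Satoshi, Hana.
Satoshi is living and takes 1/6.
Hana is living and takes 1/6.
Yori predeceased; the 1/3 allotted to Yori's branch passes to Yori's issue by representation.
The 1/3 is divided into 3 equal shares of 1/9 among Emiko, Ryo, Takeshi.
Emiko is living and takes 1/9.
Ryo is living and takes 1/9.
Takeshi is living and takes 1/9.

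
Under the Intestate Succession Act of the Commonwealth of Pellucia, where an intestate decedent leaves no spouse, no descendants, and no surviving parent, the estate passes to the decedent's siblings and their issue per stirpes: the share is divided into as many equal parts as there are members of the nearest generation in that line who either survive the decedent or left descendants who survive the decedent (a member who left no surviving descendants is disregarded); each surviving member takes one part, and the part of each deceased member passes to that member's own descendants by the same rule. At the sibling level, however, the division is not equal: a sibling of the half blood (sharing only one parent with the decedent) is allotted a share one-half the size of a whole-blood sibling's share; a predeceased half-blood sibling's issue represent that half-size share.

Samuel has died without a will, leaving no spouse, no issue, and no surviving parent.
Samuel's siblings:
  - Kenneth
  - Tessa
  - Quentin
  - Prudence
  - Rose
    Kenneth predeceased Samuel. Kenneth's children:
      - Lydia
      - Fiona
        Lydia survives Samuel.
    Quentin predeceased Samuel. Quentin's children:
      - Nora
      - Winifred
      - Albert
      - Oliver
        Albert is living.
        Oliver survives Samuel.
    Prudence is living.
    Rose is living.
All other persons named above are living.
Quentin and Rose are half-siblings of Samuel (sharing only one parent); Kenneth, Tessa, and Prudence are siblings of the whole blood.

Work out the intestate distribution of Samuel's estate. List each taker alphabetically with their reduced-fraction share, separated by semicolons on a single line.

Albert 1/32; Fiona 1/8; Lydia 1/8; Nora 1/32; Oliver 1/32; Prudence 1/4; Rose 1/8; Tessa 1/4; Winifred 1/32

No spouse, descendants, or parent survives, so the estate passes to Samuel's siblings per stirpes.
Half-blood siblings count for one-half the weight of whole-blood siblings at the initial division.
Dividing 1 in proportion to weights (total weight 4): Kenneth (weight 1) → 1/4; Tessa (weight 1) → 1/4; Quentin (weight 1/2) → 1/8; Prudence (weight 1) → 1/4; Rose (weight 1/2) → 1/8.
Kenneth predeceased; the 1/4 allotted to Kenneth's branch passes to Kenneth's issue by representation.
The 1/4 is divided into 2 equal shares of 1/8 among Lydia, Fiona.
Lydia is living and takes 1/8.
Fiona is living and takes 1/8.
Tessa is living and takes 1/4.
Quentin predeceased; the 1/8 allotted to Quentin's branch passes to Quentin's issue by representation.
The 1/8 is divided into 4 equal shares of 1/32 among Nora, Winifred, Albert, Oliver.
Nora is living and takes 1/32.
Winifred is living and takes 1/32.
Albert is living and takes 1/32.
Oliver is living and takes 1/32.
Prudence is living and takes 1/4.
Rose is living and takes 1/8.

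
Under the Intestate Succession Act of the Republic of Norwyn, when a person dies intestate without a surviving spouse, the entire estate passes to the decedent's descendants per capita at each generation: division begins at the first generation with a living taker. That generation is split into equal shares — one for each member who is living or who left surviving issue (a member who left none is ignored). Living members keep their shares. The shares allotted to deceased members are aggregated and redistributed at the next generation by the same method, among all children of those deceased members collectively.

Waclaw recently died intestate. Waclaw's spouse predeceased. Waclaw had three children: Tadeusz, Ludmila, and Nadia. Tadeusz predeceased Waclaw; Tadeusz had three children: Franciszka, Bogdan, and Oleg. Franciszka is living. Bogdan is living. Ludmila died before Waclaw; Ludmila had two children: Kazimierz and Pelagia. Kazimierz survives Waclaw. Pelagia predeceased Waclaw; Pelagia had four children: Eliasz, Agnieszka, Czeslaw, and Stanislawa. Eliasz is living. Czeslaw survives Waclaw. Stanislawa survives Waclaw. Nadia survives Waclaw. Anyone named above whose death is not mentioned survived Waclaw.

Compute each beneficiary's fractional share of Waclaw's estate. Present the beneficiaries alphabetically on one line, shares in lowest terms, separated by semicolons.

There is no surviving spouse, so the entire estate passes to Waclaw's descendants per capita at each generation.
At generation 1 (Tadeusz, Ludmila, Nadia) there are 3 shares of (1)/3 = 1/3 each.
Living: Nadia — each takes 1/3.
Deceased: Tadeusz and Ludmila. Their combined 2/3 is pooled and carried to generation 2.
At generation 2 (Franciszka, Bogdan, Oleg, Kazimierz, Pelagia) there are 5 shares of (2/3)/5 = 2/15 each.
Living: Franciszka, Bogdan, Oleg, and Kazimierz — each takes 2/15.
Deceased: Pelagia. That 2/15 share is carried to generation 3.
At generation 3 (Eliasz, Agnieszka, Czeslaw, Stanislawa) there are 4 shares of (2/15)/4 = 1/30 each.
Living: Eliasz, Agnieszka, Czeslaw, and Stanislawa — each takes 1/30.

Agnieszka 1/30; Bogdan 2/15; Czeslaw 1/30; Eliasz 1/30; Franciszka 2/15; Kazimierz 2/15; Nadia 1/3; Oleg 2/15; Stanislawa 1/30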